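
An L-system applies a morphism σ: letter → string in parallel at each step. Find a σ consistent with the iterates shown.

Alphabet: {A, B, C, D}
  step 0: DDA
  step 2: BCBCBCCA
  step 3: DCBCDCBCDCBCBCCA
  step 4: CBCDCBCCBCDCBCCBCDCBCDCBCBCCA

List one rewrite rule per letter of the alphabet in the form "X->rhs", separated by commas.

A->CA, B->DC, C->BC, D->C

  step 3 ⇒ step 4: DCBCDCBCDCBCBCCA ⇒ C·BC·DC·BC·C·BC·DC·BC·C·BC·DC·BC·DC·BC·BC·CA
    A ↦ CA
    B ↦ DC
    C ↦ BC
    D ↦ C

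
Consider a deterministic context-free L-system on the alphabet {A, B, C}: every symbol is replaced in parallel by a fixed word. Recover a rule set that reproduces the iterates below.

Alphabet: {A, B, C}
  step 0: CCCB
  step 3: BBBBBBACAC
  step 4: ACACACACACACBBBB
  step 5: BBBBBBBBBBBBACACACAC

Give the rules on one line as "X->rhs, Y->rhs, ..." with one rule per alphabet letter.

  step 4 ⇒ step 5: ACACACACACACBBBB ⇒ B·B·B·B·B·B·B·B·B·B·B·B·AC·AC·AC·AC
    A ↦ B
    B ↦ AC
    C ↦ B

A->B, B->AC, C->B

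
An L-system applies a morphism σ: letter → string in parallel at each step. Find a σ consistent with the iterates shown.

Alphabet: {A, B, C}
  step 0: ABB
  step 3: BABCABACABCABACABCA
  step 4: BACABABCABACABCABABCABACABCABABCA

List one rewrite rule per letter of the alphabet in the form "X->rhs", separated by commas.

A->CA, B->BA, C->B

  step 3 ⇒ step 4: BABCABACABCABACABCA ⇒ BA·CA·BA·B·CA·BA·CA·B·CA·BA·B·CA·BA·CA·B·CA·BA·B·CA
    A ↦ CA
    B ↦ BA
    C ↦ B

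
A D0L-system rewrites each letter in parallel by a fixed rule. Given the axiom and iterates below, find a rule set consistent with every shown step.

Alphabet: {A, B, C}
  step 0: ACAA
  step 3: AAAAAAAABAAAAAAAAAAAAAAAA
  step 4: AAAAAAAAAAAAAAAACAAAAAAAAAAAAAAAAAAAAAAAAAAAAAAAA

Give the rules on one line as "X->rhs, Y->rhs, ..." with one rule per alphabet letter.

  step 3 ⇒ step 4: AAAAAAAABAAAAAAAAAAAAAAAA ⇒ AA·AA·AA·AA·AA·AA·AA·AA·C·AA·AA·AA·AA·AA·AA·AA·AA·AA·AA·AA·AA·AA·AA·AA·AA
    A ↦ AA
    B ↦ C
    C ↦ B  (constrained at step 0)

A->AA, B->C, C->B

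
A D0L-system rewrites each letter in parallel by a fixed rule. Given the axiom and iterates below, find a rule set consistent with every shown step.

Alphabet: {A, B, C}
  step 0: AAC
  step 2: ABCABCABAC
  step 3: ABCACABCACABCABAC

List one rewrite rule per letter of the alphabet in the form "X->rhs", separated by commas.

  step 2 ⇒ step 3: ABCABCABAC ⇒ AB·C·AC·AB·C·AC·AB·C·AB·AC
    A ↦ AB
    B ↦ C
    C ↦ AC

A->AB, B->C, C->AC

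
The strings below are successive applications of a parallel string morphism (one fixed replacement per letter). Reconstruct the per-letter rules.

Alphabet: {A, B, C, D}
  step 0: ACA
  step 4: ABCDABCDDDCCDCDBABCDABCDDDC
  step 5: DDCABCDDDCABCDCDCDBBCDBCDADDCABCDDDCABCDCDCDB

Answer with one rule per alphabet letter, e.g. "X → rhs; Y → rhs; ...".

  step 4 ⇒ step 5: ABCDABCDDDCCDCDBABCDABCDDDC ⇒ DDC·A·B·CD·DDC·A·B·CD·CD·CD·B·B·CD·B·CD·A·DDC·A·B·CD·DDC·A·B·CD·CD·CD·B
    A ↦ DDC
    B ↦ A
    C ↦ B
    D ↦ CD

A->DDC, B->A, C->B, D->CD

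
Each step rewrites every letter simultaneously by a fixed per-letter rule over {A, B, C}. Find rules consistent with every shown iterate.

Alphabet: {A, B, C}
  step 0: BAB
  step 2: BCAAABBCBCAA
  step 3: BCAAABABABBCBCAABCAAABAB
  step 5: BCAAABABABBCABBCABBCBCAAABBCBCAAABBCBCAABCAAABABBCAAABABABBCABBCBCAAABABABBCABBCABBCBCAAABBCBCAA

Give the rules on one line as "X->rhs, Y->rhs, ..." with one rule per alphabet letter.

A->AB, B->BC, C->AA

  step 2 ⇒ step 3: BCAAABBCBCAA ⇒ BC·AA·AB·AB·AB·BC·BC·AA·BC·AA·AB·AB
    A ↦ AB
    B ↦ BC
    C ↦ AA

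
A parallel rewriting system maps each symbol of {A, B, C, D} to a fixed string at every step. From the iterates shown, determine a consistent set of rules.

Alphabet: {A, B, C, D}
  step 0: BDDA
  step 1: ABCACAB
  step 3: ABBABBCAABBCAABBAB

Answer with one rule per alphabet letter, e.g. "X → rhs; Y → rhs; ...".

  step 0 ⇒ step 1: BDDA ⇒ AB·CA·CA·B
    A ↦ B
    B ↦ AB
    D ↦ CA
    C ↦ AD  (constrained at step 1)

A->B, B->AB, C->AD, D->CA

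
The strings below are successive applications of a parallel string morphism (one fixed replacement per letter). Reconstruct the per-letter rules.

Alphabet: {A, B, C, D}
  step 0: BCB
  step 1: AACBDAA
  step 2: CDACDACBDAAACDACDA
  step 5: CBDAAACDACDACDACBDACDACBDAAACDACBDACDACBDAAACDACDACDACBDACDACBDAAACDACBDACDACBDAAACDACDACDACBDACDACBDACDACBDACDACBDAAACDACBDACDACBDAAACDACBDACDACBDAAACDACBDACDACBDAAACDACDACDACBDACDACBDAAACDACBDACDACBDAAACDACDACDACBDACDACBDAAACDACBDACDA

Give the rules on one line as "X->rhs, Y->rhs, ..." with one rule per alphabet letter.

  step 1 ⇒ step 2: AACBDAA ⇒ CDA·CDA·CBD·AA·A·CDA·CDA
    A ↦ CDA
    B ↦ AA
    C ↦ CBD
    D ↦ A

A->CDA, B->AA, C->CBD, D->A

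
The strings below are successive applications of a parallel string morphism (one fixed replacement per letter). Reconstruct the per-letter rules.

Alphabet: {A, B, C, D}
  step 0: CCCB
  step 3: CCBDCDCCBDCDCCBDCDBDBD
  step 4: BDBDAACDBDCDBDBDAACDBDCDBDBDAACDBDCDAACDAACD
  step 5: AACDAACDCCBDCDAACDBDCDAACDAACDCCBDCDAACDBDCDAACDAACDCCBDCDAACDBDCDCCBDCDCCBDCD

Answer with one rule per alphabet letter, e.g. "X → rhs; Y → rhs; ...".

  step 4 ⇒ step 5: BDBDAACDBDCDBDBDAACDBDCDBDBDAACDBDCDAACDAACD ⇒ AA·CD·AA·CD·C·C·BD·CD·AA·CD·BD·CD·AA·CD·AA·CD·C·C·BD·CD·AA·CD·BD·CD·AA·CD·AA·CD·C·C·BD·CD·AA·CD·BD·CD·C·C·BD·CD·C·C·BD·CD
    A ↦ C
    B ↦ AA
    C ↦ BD
    D ↦ CD

A->C, B->AA, C->BD, D->CD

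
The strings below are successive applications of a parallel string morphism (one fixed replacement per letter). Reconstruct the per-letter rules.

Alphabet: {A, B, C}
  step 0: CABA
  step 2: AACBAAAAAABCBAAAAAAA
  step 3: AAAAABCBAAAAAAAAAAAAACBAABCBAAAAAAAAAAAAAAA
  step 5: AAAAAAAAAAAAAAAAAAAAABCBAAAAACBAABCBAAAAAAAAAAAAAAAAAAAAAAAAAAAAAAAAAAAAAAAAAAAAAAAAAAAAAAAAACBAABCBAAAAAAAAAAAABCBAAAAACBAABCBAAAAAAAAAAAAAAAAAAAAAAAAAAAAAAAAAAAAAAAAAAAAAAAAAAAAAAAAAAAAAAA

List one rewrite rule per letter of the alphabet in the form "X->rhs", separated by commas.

  step 2 ⇒ step 3: AACBAAAAAABCBAAAAAAA ⇒ AA·AA·AB·CBA·AA·AA·AA·AA·AA·AA·CBA·AB·CBA·AA·AA·AA·AA·AA·AA·AA
    A ↦ AA
    B ↦ CBA
    C ↦ AB

A->AA, B->CBA, C->AB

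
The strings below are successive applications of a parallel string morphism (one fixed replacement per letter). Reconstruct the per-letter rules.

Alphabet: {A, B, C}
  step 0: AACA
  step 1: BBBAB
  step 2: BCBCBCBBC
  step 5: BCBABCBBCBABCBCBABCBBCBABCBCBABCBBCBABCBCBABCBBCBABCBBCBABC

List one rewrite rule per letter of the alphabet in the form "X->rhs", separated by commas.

  step 1 ⇒ step 2: BBBAB ⇒ BC·BC·BC·B·BC
    A ↦ B
    B ↦ BC
  step 0 ⇒ step 1: AACA ⇒ B·B·BA·B
    C ↦ BA

A->B, B->BC, C->BA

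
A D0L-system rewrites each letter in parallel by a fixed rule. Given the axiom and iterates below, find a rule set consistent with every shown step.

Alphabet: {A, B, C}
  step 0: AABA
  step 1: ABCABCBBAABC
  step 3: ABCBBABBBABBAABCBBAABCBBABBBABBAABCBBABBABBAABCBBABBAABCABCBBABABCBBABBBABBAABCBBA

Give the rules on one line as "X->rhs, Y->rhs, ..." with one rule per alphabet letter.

  step 0 ⇒ step 1: AABA ⇒ ABC·ABC·BBA·ABC
    A ↦ ABC
    B ↦ BBA
    C ↦ B  (constrained at step 1)

A->ABC, B->BBA, C->B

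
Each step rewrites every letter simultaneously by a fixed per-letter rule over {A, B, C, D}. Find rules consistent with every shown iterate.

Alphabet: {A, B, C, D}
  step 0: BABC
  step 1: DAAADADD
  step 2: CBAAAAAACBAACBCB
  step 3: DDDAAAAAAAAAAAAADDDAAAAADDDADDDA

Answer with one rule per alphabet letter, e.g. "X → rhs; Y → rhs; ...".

A->AA, B->DA, C->DD, D->CB

  step 2 ⇒ step 3: CBAAAAAACBAACBCB ⇒ DD·DA·AA·AA·AA·AA·AA·AA·DD·DA·AA·AA·DD·DA·DD·DA
    A ↦ AA
    B ↦ DA
    C ↦ DD
  step 1 ⇒ step 2: DAAADADD ⇒ CB·AA·AA·AA·CB·AA·CB·CB
    D ↦ CB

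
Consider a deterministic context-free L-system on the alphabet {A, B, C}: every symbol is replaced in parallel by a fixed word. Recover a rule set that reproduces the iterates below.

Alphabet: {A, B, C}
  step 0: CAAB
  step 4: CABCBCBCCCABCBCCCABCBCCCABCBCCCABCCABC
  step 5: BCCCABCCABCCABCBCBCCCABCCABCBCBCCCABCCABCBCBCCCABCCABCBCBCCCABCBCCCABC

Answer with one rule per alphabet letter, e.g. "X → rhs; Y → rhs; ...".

  step 4 ⇒ step 5: CABCBCBCCCABCBCCCABCBCCCABCBCCCABCCABC ⇒ BC·C·CA·BC·CA·BC·CA·BC·BC·BC·C·CA·BC·CA·BC·BC·BC·C·CA·BC·CA·BC·BC·BC·C·CA·BC·CA·BC·BC·BC·C·CA·BC·BC·C·CA·BC
    A ↦ C
    B ↦ CA
    C ↦ BC

A->C, B->CA, C->BC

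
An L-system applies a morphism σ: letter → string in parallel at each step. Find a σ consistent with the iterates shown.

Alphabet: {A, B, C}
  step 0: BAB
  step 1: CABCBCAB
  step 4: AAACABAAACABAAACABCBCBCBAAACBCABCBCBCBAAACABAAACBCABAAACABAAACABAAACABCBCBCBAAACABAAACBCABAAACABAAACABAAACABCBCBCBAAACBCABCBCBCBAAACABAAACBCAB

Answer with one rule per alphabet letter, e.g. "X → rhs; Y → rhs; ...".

  step 0 ⇒ step 1: BAB ⇒ CAB·CB·CAB
    A ↦ CB
    B ↦ CAB
    C ↦ AAA  (constrained at step 1)

A->CB, B->CAB, C->AAA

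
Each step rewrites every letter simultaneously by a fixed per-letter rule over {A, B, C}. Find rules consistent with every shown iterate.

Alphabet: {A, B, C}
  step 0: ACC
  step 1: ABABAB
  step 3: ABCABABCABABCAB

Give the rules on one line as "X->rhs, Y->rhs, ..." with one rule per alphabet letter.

A->AB, B->C, C->AB

  step 0 ⇒ step 1: ACC ⇒ AB·AB·AB
    A ↦ AB
    C ↦ AB
    B ↦ C  (constrained at step 1)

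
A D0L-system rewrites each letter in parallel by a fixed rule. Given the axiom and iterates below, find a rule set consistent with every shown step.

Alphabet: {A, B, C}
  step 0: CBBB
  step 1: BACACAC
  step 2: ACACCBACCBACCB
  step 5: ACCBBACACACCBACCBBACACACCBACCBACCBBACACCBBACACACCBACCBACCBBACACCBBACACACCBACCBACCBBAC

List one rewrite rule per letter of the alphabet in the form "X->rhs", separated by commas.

  step 1 ⇒ step 2: BACACAC ⇒ AC·ACC·B·ACC·B·ACC·B
    A ↦ ACC
    B ↦ AC
    C ↦ B

A->ACC, B->AC, C->B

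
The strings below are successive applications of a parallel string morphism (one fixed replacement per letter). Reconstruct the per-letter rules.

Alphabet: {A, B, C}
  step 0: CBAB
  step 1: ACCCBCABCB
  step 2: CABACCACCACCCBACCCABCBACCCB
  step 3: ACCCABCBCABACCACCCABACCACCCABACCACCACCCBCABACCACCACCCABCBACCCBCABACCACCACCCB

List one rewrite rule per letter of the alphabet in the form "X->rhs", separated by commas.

A->CAB, B->CB, C->ACC

  step 2 ⇒ step 3: CABACCACCACCCBACCCABCBACCCB ⇒ ACC·CAB·CB·CAB·ACC·ACC·CAB·ACC·ACC·CAB·ACC·ACC·ACC·CB·CAB·ACC·ACC·ACC·CAB·CB·ACC·CB·CAB·ACC·ACC·ACC·CB
    A ↦ CAB
    B ↦ CB
    C ↦ ACC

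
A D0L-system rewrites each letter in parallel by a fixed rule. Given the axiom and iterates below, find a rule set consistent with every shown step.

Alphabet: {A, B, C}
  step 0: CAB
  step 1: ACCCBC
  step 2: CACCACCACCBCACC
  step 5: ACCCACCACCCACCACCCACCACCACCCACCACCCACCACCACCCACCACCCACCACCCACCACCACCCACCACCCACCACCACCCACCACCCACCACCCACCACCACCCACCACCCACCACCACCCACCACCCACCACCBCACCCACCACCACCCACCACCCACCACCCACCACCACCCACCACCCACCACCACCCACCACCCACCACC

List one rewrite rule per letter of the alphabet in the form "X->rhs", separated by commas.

A->C, B->BC, C->ACC

  step 1 ⇒ step 2: ACCCBC ⇒ C·ACC·ACC·ACC·BC·ACC
    A ↦ C
    B ↦ BC
    C ↦ ACC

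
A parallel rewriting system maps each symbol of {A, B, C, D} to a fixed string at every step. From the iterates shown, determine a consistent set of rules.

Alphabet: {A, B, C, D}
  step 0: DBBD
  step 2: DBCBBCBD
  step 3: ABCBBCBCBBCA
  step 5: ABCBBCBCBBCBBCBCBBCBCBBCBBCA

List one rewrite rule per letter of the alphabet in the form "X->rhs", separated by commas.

A->D, B->BC, C->B, D->A

  step 2 ⇒ step 3: DBCBBCBD ⇒ A·BC·B·BC·BC·B·BC·A
    B ↦ BC
    C ↦ B
    D ↦ A
    A ↦ D  (constrained at step 3)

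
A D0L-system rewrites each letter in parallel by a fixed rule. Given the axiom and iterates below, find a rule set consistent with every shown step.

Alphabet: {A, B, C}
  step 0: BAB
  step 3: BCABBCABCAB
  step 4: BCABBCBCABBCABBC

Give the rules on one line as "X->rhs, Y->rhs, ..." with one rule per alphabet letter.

A->B, B->BC, C->A

  step 3 ⇒ step 4: BCABBCABCAB ⇒ BC·A·B·BC·BC·A·B·BC·A·B·BC
    A ↦ B
    B ↦ BC
    C ↦ A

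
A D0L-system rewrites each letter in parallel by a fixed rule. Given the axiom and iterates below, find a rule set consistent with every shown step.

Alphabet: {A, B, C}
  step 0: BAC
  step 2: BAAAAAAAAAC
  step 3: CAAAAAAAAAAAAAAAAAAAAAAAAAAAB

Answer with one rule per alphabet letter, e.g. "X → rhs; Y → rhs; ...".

A->AAA, B->C, C->B

  step 2 ⇒ step 3: BAAAAAAAAAC ⇒ C·AAA·AAA·AAA·AAA·AAA·AAA·AAA·AAA·AAA·B
    A ↦ AAA
    B ↦ C
    C ↦ B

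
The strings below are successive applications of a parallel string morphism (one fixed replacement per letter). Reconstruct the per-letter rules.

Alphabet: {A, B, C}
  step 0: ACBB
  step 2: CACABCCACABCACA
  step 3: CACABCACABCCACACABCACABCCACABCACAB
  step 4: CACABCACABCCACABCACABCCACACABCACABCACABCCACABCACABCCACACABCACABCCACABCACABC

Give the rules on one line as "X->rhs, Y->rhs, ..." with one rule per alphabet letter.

A->CAB, B->C, C->CA

  step 3 ⇒ step 4: CACABCACABCCACACABCACABCCACABCACAB ⇒ CA·CAB·CA·CAB·C·CA·CAB·CA·CAB·C·CA·CA·CAB·CA·CAB·CA·CAB·C·CA·CAB·CA·CAB·C·CA·CA·CAB·CA·CAB·C·CA·CAB·CA·CAB·C
    A ↦ CAB
    B ↦ C
    C ↦ CA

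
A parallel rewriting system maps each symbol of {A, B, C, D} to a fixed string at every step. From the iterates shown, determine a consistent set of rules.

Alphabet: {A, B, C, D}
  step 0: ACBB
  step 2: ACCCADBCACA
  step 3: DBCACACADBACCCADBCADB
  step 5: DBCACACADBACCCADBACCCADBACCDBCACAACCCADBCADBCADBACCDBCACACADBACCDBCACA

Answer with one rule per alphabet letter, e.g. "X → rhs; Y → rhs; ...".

  step 2 ⇒ step 3: ACCCADBCACA ⇒ DB·CA·CA·CA·DB·AC·C·CA·DB·CA·DB
    A ↦ DB
    B ↦ C
    C ↦ CA
    D ↦ AC

A->DB, B->C, C->CA, D->AC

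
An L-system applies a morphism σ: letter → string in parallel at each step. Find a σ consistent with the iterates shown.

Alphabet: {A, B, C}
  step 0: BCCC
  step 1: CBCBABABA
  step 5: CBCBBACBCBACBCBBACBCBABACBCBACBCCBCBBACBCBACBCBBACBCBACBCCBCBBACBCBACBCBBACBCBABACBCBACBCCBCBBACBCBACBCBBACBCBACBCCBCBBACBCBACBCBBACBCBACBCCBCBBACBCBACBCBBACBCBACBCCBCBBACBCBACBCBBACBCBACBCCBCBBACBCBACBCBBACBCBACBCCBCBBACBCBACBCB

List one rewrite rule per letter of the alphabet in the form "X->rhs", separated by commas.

  step 0 ⇒ step 1: BCCC ⇒ CBC·BA·BA·BA
    B ↦ CBC
    C ↦ BA
    A ↦ B  (constrained at step 1)

A->B, B->CBC, C->BA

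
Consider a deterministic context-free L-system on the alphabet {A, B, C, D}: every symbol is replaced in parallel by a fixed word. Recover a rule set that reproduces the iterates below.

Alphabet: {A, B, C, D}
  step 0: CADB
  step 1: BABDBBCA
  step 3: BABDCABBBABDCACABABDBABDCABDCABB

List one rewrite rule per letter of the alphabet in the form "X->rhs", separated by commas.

A->BD, B->CA, C->BA, D->BB

  step 0 ⇒ step 1: CADB ⇒ BA·BD·BB·CA
    A ↦ BD
    B ↦ CA
    C ↦ BA
    D ↦ BB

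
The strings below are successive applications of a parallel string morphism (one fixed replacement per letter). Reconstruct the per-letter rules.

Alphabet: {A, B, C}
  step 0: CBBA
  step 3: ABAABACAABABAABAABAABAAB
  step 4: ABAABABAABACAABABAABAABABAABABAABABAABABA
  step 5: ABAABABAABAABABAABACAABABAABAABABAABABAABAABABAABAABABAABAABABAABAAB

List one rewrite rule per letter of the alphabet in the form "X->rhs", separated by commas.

A->AB, B->A, C->ACA

  step 4 ⇒ step 5: ABAABABAABACAABABAABAABABAABABAABABAABABA ⇒ AB·A·AB·AB·A·AB·A·AB·AB·A·AB·ACA·AB·AB·A·AB·A·AB·AB·A·AB·AB·A·AB·A·AB·AB·A·AB·A·AB·AB·A·AB·A·AB·AB·A·AB·A·AB
    A ↦ AB
    B ↦ A
    C ↦ ACA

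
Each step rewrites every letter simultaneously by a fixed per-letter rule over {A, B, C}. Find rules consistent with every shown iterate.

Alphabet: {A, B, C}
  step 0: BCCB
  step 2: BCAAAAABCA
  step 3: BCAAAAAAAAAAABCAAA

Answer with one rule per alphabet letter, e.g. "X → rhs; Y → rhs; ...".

A->AA, B->BC, C->A

  step 2 ⇒ step 3: BCAAAAABCA ⇒ BC·A·AA·AA·AA·AA·AA·BC·A·AA
    A ↦ AA
    B ↦ BC
    C ↦ A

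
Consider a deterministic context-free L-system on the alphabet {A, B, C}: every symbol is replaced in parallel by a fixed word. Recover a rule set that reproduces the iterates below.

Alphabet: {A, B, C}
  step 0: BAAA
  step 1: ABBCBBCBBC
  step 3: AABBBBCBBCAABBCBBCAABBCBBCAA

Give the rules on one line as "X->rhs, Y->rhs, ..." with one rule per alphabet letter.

A->BBC, B->A, C->BB

  step 0 ⇒ step 1: BAAA ⇒ A·BBC·BBC·BBC
    A ↦ BBC
    B ↦ A
    C ↦ BB  (constrained at step 1)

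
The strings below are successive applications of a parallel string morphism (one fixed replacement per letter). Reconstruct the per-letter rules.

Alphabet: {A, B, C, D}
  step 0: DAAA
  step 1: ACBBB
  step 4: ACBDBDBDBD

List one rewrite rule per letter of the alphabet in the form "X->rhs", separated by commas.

  step 0 ⇒ step 1: DAAA ⇒ AC·B·B·B
    A ↦ B
    D ↦ AC
    B ↦ D  (constrained at step 1)
    C ↦ D  (constrained at step 1)

A->B, B->D, C->D, D->AC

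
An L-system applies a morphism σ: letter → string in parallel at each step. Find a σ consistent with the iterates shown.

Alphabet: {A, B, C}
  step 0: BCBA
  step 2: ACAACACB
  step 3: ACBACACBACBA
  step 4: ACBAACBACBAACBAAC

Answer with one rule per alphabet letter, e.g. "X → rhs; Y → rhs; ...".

A->AC, B->A, C->B

  step 3 ⇒ step 4: ACBACACBACBA ⇒ AC·B·A·AC·B·AC·B·A·AC·B·A·AC
    A ↦ AC
    B ↦ A
    C ↦ B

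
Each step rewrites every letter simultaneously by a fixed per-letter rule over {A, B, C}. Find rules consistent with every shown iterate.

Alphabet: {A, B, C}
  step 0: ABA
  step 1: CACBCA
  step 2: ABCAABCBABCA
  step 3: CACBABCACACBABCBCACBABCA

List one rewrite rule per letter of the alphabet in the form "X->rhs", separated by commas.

A->CA, B->CB, C->AB

  step 2 ⇒ step 3: ABCAABCBABCA ⇒ CA·CB·AB·CA·CA·CB·AB·CB·CA·CB·AB·CA
    A ↦ CA
    B ↦ CB
    C ↦ AB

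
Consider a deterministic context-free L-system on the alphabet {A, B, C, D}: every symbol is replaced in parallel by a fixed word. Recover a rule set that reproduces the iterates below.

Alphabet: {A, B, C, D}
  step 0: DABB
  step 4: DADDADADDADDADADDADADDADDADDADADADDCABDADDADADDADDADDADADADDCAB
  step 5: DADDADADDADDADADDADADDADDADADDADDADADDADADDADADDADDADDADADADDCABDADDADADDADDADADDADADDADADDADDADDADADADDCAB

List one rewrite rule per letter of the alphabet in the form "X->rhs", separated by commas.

A->D, B->CAB, C->DAD, D->DA

  step 4 ⇒ step 5: DADDADADDADDADADDADADDADDADDADADADDCABDADDADADDADDADDADADADDCAB ⇒ DA·D·DA·DA·D·DA·D·DA·DA·D·DA·DA·D·DA·D·DA·DA·D·DA·D·DA·DA·D·DA·DA·D·DA·DA·D·DA·D·DA·D·DA·DA·DAD·D·CAB·DA·D·DA·DA·D·DA·D·DA·DA·D·DA·DA·D·DA·DA·D·DA·D·DA·D·DA·DA·DAD·D·CAB
    A ↦ D
    B ↦ CAB
    C ↦ DAD
    D ↦ DA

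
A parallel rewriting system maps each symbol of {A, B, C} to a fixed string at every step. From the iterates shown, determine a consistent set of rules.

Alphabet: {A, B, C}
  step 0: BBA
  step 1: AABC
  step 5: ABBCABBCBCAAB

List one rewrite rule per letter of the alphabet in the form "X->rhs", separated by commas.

  step 0 ⇒ step 1: BBA ⇒ A·A·BC
    A ↦ BC
    B ↦ A
    C ↦ B  (constrained at step 1)

A->BC, B->A, C->B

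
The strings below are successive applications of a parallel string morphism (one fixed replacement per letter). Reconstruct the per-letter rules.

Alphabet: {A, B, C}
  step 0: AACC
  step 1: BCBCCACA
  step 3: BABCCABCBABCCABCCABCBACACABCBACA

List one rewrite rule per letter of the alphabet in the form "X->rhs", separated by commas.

  step 0 ⇒ step 1: AACC ⇒ BC·BC·CA·CA
    A ↦ BC
    C ↦ CA
    B ↦ BA  (constrained at step 1)

A->BC, B->BA, C->CA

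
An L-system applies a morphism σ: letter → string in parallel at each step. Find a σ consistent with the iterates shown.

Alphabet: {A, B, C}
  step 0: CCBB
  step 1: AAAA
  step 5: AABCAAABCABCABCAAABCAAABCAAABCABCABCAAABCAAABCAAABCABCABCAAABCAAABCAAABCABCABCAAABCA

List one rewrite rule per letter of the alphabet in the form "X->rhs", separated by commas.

A->BCA, B->A, C->A

  step 0 ⇒ step 1: CCBB ⇒ A·A·A·A
    B ↦ A
    C ↦ A
    A ↦ BCA  (constrained at step 1)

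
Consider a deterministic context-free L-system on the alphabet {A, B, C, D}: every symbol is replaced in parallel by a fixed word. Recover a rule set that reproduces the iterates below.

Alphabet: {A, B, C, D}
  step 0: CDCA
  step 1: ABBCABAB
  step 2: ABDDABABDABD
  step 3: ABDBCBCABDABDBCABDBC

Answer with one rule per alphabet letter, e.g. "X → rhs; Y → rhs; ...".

  step 2 ⇒ step 3: ABDDABABDABD ⇒ AB·D·BC·BC·AB·D·AB·D·BC·AB·D·BC
    A ↦ AB
    B ↦ D
    D ↦ BC
  step 0 ⇒ step 1: CDCA ⇒ AB·BC·AB·AB
    C ↦ AB

A->AB, B->D, C->AB, D->BC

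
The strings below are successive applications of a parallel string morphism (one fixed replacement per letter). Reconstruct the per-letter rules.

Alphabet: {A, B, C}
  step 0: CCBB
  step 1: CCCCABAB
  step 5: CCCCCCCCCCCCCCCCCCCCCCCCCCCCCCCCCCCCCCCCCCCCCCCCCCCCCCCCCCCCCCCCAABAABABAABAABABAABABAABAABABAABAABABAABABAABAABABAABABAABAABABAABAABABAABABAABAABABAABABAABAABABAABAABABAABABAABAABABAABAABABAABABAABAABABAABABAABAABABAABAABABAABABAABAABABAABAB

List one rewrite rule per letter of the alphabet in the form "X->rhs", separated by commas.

  step 0 ⇒ step 1: CCBB ⇒ CC·CC·AB·AB
    B ↦ AB
    C ↦ CC
    A ↦ AAB  (constrained at step 1)

A->AAB, B->AB, C->CC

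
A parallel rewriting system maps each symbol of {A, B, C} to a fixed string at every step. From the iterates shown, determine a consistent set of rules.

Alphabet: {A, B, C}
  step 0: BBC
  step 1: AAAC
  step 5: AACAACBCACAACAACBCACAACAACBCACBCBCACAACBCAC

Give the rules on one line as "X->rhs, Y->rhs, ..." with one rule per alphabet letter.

A->BC, B->A, C->AC

  step 0 ⇒ step 1: BBC ⇒ A·A·AC
    B ↦ A
    C ↦ AC
    A ↦ BC  (constrained at step 1)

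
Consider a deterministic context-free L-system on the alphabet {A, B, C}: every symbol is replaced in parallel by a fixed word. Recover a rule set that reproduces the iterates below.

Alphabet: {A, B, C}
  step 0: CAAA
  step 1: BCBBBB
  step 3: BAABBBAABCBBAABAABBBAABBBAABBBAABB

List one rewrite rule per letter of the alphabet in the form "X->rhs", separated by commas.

  step 0 ⇒ step 1: CAAA ⇒ BCB·B·B·B
    A ↦ B
    C ↦ BCB
    B ↦ BAA  (constrained at step 1)

A->B, B->BAA, C->BCB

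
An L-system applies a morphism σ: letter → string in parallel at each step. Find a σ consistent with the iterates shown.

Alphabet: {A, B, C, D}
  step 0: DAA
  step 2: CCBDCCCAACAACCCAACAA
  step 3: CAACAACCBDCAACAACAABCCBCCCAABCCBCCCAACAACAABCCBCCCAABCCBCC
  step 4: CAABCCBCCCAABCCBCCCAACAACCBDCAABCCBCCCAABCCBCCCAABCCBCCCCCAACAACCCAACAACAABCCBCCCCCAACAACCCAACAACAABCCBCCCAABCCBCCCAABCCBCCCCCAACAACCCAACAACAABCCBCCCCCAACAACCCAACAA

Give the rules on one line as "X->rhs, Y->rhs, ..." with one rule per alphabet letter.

  step 3 ⇒ step 4: CAACAACCBDCAACAACAABCCBCCCAABCCBCCCAACAACAABCCBCCCAABCCBCC ⇒ CAA·BCC·BCC·CAA·BCC·BCC·CAA·CAA·CC·BD·CAA·BCC·BCC·CAA·BCC·BCC·CAA·BCC·BCC·CC·CAA·CAA·CC·CAA·CAA·CAA·BCC·BCC·CC·CAA·CAA·CC·CAA·CAA·CAA·BCC·BCC·CAA·BCC·BCC·CAA·BCC·BCC·CC·CAA·CAA·CC·CAA·CAA·CAA·BCC·BCC·CC·CAA·CAA·CC·CAA·CAA
    A ↦ BCC
    B ↦ CC
    C ↦ CAA
    D ↦ BD

A->BCC, B->CC, C->CAA, D->BD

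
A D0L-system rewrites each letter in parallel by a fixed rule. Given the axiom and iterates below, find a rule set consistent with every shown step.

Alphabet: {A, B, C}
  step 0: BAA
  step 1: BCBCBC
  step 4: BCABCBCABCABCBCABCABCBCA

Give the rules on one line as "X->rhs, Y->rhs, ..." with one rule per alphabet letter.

  step 0 ⇒ step 1: BAA ⇒ BC·BC·BC
    A ↦ BC
    B ↦ BC
    C ↦ A  (constrained at step 1)

A->BC, B->BC, C->A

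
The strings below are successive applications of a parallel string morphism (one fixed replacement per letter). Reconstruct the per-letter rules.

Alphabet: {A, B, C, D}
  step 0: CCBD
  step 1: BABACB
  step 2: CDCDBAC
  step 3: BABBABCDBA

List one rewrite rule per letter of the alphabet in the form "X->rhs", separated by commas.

  step 2 ⇒ step 3: CDCDBAC ⇒ BA·B·BA·B·C·D·BA
    A ↦ D
    B ↦ C
    C ↦ BA
    D ↦ B

A->D, B->C, C->BA, D->B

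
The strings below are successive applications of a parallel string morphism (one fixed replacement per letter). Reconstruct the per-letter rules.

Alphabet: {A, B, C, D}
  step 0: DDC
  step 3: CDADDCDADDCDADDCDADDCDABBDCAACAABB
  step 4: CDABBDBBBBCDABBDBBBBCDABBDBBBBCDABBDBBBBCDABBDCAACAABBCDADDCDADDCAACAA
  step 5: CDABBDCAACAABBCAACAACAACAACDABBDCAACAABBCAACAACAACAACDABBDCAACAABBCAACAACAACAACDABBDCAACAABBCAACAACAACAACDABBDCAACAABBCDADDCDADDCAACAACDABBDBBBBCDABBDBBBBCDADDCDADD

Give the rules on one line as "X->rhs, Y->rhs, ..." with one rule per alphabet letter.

  step 4 ⇒ step 5: CDABBDBBBBCDABBDBBBBCDABBDBBBBCDABBDBBBBCDABBDCAACAABBCDADDCDADDCAACAA ⇒ CDA·BB·D·CAA·CAA·BB·CAA·CAA·CAA·CAA·CDA·BB·D·CAA·CAA·BB·CAA·CAA·CAA·CAA·CDA·BB·D·CAA·CAA·BB·CAA·CAA·CAA·CAA·CDA·BB·D·CAA·CAA·BB·CAA·CAA·CAA·CAA·CDA·BB·D·CAA·CAA·BB·CDA·D·D·CDA·D·D·CAA·CAA·CDA·BB·D·BB·BB·CDA·BB·D·BB·BB·CDA·D·D·CDA·D·D
    A ↦ D
    B ↦ CAA
    C ↦ CDA
    D ↦ BB

A->D, B->CAA, C->CDA, D->BB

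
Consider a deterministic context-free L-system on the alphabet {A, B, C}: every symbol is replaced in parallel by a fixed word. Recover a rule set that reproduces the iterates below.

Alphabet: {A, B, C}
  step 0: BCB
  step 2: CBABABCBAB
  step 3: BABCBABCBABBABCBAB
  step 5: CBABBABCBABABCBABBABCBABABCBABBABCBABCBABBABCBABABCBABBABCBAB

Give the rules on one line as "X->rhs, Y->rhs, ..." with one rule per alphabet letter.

  step 2 ⇒ step 3: CBABABCBAB ⇒ B·AB·CB·AB·CB·AB·B·AB·CB·AB
    A ↦ CB
    B ↦ AB
    C ↦ B

A->CB, B->AB, C->B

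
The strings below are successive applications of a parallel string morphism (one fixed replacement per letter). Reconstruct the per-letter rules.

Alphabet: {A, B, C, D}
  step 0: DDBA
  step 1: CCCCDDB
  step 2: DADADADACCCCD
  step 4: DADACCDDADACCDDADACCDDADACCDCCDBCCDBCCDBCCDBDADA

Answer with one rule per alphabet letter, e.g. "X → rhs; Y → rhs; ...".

A->DB, B->D, C->DA, D->CC

  step 1 ⇒ step 2: CCCCDDB ⇒ DA·DA·DA·DA·CC·CC·D
    B ↦ D
    C ↦ DA
    D ↦ CC
  step 0 ⇒ step 1: DDBA ⇒ CC·CC·D·DB
    A ↦ DB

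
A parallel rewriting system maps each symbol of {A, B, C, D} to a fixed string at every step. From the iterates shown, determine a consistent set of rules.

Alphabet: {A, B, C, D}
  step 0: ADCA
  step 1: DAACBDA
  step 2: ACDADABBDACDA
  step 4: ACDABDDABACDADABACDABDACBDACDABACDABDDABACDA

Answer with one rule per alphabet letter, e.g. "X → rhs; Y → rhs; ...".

A->DA, B->BD, C->B, D->AC

  step 1 ⇒ step 2: DAACBDA ⇒ AC·DA·DA·B·BD·AC·DA
    A ↦ DA
    B ↦ BD
    C ↦ B
    D ↦ AC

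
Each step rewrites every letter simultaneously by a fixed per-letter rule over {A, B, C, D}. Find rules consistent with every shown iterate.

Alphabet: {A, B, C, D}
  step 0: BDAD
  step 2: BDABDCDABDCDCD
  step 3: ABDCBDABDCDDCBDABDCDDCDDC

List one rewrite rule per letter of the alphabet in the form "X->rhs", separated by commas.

A->BD, B->AB, C->D, D->DC

  step 2 ⇒ step 3: BDABDCDABDCDCD ⇒ AB·DC·BD·AB·DC·D·DC·BD·AB·DC·D·DC·D·DC
    A ↦ BD
    B ↦ AB
    C ↦ D
    D ↦ DC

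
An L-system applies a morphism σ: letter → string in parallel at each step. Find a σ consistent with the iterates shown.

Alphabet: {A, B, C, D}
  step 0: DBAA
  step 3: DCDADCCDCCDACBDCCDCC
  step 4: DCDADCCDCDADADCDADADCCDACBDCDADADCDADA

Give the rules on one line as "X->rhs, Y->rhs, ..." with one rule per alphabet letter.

  step 3 ⇒ step 4: DCDADCCDCCDACBDCCDCC ⇒ DC·DA·DC·C·DC·DA·DA·DC·DA·DA·DC·C·DA·CB·DC·DA·DA·DC·DA·DA
    A ↦ C
    B ↦ CB
    C ↦ DA
    D ↦ DC

A->C, B->CB, C->DA, D->DC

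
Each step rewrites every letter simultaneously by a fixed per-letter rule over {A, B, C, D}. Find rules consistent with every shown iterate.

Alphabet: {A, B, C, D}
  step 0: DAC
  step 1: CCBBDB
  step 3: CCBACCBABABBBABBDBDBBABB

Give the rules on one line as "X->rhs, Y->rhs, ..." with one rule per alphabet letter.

A->BB, B->BA, C->DB, D->CC

  step 0 ⇒ step 1: DAC ⇒ CC·BB·DB
    A ↦ BB
    C ↦ DB
    D ↦ CC
    B ↦ BA  (constrained at step 1)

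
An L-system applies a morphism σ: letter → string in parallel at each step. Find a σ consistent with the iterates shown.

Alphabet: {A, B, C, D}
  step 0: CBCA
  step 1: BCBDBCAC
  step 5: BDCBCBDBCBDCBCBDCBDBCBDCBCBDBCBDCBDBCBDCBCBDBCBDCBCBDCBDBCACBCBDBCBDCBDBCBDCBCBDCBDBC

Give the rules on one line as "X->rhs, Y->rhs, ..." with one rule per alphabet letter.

  step 0 ⇒ step 1: CBCA ⇒ BC·BD·BC·AC
    A ↦ AC
    B ↦ BD
    C ↦ BC
    D ↦ C  (constrained at step 1)

A->AC, B->BD, C->BC, D->C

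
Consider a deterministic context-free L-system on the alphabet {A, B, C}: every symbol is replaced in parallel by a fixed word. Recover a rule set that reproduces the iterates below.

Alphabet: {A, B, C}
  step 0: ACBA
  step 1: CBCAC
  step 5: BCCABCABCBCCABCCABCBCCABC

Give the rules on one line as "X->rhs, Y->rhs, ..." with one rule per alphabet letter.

  step 0 ⇒ step 1: ACBA ⇒ C·BC·A·C
    A ↦ C
    B ↦ A
    C ↦ BC

A->C, B->A, C->BC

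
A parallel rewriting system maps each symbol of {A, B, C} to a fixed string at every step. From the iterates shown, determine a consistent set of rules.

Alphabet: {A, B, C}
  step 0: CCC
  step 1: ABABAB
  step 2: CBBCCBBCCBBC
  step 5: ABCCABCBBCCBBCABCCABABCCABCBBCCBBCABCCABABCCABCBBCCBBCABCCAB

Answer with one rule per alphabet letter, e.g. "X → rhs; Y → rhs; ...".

A->CBB, B->C, C->AB

  step 1 ⇒ step 2: ABABAB ⇒ CBB·C·CBB·C·CBB·C
    A ↦ CBB
    B ↦ C
  step 0 ⇒ step 1: CCC ⇒ AB·AB·AB
    C ↦ AB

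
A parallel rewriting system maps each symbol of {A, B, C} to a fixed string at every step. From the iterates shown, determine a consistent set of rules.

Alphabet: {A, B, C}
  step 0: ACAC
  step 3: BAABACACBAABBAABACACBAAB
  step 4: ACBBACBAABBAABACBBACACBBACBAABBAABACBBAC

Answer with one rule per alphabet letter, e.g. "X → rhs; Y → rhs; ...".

  step 3 ⇒ step 4: BAABACACBAABBAABACACBAAB ⇒ AC·B·B·AC·B·AAB·B·AAB·AC·B·B·AC·AC·B·B·AC·B·AAB·B·AAB·AC·B·B·AC
    A ↦ B
    B ↦ AC
    C ↦ AAB

A->B, B->AC, C->AAB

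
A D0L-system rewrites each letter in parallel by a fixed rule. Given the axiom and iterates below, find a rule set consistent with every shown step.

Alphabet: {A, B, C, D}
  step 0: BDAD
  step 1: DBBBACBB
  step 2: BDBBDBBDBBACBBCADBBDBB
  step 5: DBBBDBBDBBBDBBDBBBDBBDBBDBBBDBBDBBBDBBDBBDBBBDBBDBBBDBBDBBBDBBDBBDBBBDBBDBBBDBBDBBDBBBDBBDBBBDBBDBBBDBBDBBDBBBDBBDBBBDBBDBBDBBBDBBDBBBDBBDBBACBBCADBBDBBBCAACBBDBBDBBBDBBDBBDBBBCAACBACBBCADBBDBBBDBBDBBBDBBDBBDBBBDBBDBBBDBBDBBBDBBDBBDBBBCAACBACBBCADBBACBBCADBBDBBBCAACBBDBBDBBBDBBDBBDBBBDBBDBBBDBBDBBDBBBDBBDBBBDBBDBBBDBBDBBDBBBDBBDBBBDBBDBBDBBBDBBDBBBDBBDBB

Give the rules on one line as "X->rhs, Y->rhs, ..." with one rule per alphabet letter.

  step 1 ⇒ step 2: DBBBACBB ⇒ B·DBB·DBB·DBB·ACB·BCA·DBB·DBB
    A ↦ ACB
    B ↦ DBB
    C ↦ BCA
    D ↦ B

A->ACB, B->DBB, C->BCA, D->B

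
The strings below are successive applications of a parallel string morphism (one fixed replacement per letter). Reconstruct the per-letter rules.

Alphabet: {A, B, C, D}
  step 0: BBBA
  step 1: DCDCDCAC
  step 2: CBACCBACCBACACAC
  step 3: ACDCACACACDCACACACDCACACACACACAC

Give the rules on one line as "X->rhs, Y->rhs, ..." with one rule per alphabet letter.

A->AC, B->DC, C->AC, D->CB

  step 2 ⇒ step 3: CBACCBACCBACACAC ⇒ AC·DC·AC·AC·AC·DC·AC·AC·AC·DC·AC·AC·AC·AC·AC·AC
    A ↦ AC
    B ↦ DC
    C ↦ AC
  step 1 ⇒ step 2: DCDCDCAC ⇒ CB·AC·CB·AC·CB·AC·AC·AC
    D ↦ CB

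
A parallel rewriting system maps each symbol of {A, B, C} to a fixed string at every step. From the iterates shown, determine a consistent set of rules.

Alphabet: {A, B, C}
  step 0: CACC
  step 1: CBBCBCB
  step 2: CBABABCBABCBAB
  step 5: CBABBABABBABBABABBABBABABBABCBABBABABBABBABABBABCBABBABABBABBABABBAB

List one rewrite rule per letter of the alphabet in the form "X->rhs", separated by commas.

A->B, B->AB, C->CB

  step 1 ⇒ step 2: CBBCBCB ⇒ CB·AB·AB·CB·AB·CB·AB
    B ↦ AB
    C ↦ CB
  step 0 ⇒ step 1: CACC ⇒ CB·B·CB·CB
    A ↦ B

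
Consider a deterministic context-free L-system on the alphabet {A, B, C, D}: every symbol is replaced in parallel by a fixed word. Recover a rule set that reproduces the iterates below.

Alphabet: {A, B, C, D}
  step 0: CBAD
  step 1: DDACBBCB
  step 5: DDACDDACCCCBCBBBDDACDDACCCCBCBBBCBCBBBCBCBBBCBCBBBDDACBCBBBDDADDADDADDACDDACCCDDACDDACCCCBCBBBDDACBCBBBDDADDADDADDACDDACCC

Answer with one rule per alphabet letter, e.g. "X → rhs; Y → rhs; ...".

A->BB, B->C, C->DDA, D->CB

  step 0 ⇒ step 1: CBAD ⇒ DDA·C·BB·CB
    A ↦ BB
    B ↦ C
    C ↦ DDA
    D ↦ CB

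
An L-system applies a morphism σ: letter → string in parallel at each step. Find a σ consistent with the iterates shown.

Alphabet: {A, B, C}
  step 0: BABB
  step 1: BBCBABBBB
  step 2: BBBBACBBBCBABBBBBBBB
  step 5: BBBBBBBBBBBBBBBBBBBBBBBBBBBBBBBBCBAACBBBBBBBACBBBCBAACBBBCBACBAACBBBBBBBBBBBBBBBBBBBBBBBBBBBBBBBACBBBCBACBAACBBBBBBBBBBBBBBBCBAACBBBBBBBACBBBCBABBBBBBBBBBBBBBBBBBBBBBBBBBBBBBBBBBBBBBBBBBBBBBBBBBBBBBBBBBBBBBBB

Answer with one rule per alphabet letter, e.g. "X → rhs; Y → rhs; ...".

A->CBA, B->BB, C->ACB

  step 1 ⇒ step 2: BBCBABBBB ⇒ BB·BB·ACB·BB·CBA·BB·BB·BB·BB
    A ↦ CBA
    B ↦ BB
    C ↦ ACB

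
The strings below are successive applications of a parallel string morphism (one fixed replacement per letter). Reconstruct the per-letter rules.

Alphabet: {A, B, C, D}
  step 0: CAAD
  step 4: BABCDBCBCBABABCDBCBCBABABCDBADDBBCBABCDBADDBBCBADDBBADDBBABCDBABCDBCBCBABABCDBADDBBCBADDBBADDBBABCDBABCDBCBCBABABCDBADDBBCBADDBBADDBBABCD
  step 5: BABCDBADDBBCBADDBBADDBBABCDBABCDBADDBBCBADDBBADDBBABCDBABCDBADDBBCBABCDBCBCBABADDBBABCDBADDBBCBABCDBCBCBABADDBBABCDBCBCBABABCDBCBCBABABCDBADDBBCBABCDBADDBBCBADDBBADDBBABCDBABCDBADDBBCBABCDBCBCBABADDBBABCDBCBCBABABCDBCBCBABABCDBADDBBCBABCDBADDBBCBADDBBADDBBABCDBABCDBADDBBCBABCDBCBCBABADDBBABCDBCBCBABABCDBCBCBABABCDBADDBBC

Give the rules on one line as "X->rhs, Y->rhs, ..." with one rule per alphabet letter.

A->BCD, B->BA, C->DDB, D->BC

  step 4 ⇒ step 5: BABCDBCBCBABABCDBCBCBABABCDBADDBBCBABCDBADDBBCBADDBBADDBBABCDBABCDBCBCBABABCDBADDBBCBADDBBADDBBABCDBABCDBCBCBABABCDBADDBBCBADDBBADDBBABCD ⇒ BA·BCD·BA·DDB·BC·BA·DDB·BA·DDB·BA·BCD·BA·BCD·BA·DDB·BC·BA·DDB·BA·DDB·BA·BCD·BA·BCD·BA·DDB·BC·BA·BCD·BC·BC·BA·BA·DDB·BA·BCD·BA·DDB·BC·BA·BCD·BC·BC·BA·BA·DDB·BA·BCD·BC·BC·BA·BA·BCD·BC·BC·BA·BA·BCD·BA·DDB·BC·BA·BCD·BA·DDB·BC·BA·DDB·BA·DDB·BA·BCD·BA·BCD·BA·DDB·BC·BA·BCD·BC·BC·BA·BA·DDB·BA·BCD·BC·BC·BA·BA·BCD·BC·BC·BA·BA·BCD·BA·DDB·BC·BA·BCD·BA·DDB·BC·BA·DDB·BA·DDB·BA·BCD·BA·BCD·BA·DDB·BC·BA·BCD·BC·BC·BA·BA·DDB·BA·BCD·BC·BC·BA·BA·BCD·BC·BC·BA·BA·BCD·BA·DDB·BC
    A ↦ BCD
    B ↦ BA
    C ↦ DDB
    D ↦ BC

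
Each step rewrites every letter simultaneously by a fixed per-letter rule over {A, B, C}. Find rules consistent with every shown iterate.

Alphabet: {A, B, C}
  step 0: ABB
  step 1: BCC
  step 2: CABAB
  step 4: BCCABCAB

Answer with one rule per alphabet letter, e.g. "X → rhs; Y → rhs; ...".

  step 1 ⇒ step 2: BCC ⇒ C·AB·AB
    B ↦ C
    C ↦ AB
  step 0 ⇒ step 1: ABB ⇒ B·C·C
    A ↦ B

A->B, B->C, C->AB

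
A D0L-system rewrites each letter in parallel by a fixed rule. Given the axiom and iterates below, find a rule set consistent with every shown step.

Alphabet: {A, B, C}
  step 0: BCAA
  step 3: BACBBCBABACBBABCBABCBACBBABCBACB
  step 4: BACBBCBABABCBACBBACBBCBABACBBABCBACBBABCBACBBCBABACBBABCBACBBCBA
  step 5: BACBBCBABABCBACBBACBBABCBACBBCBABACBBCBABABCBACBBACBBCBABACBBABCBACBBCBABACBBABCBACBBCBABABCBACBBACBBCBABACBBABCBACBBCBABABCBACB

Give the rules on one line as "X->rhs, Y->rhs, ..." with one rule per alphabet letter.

  step 4 ⇒ step 5: BACBBCBABABCBACBBACBBCBABACBBABCBACBBABCBACBBCBABACBBABCBACBBCBA ⇒ BA·CB·BC·BA·BA·BC·BA·CB·BA·CB·BA·BC·BA·CB·BC·BA·BA·CB·BC·BA·BA·BC·BA·CB·BA·CB·BC·BA·BA·CB·BA·BC·BA·CB·BC·BA·BA·CB·BA·BC·BA·CB·BC·BA·BA·BC·BA·CB·BA·CB·BC·BA·BA·CB·BA·BC·BA·CB·BC·BA·BA·BC·BA·CB
    A ↦ CB
    B ↦ BA
    C ↦ BC

A->CB, B->BA, C->BC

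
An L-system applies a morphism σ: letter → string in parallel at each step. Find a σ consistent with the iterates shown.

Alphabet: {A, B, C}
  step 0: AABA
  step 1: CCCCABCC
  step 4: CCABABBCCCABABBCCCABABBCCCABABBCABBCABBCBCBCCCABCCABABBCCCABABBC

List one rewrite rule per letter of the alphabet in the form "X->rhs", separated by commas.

  step 0 ⇒ step 1: AABA ⇒ CC·CC·AB·CC
    A ↦ CC
    B ↦ AB
    C ↦ BC  (constrained at step 1)

A->CC, B->AB, C->BC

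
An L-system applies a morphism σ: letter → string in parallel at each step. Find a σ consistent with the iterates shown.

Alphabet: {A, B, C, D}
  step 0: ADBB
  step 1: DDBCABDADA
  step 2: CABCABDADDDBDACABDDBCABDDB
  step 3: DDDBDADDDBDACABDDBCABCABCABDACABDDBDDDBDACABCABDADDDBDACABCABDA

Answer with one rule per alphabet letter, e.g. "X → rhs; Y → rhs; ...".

A->DDB, B->DA, C->D, D->CAB

  step 2 ⇒ step 3: CABCABDADDDBDACABDDBCABDDB ⇒ D·DDB·DA·D·DDB·DA·CAB·DDB·CAB·CAB·CAB·DA·CAB·DDB·D·DDB·DA·CAB·CAB·DA·D·DDB·DA·CAB·CAB·DA
    A ↦ DDB
    B ↦ DA
    C ↦ D
    D ↦ CAB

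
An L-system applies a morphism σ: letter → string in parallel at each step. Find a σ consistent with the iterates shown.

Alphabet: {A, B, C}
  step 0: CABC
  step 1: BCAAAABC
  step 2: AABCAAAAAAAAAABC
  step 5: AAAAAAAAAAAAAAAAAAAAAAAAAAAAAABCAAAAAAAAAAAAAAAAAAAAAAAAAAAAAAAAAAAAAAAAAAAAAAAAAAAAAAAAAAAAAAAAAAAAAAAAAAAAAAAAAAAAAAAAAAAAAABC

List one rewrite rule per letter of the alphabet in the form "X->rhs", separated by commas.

A->AA, B->AA, C->BC

  step 1 ⇒ step 2: BCAAAABC ⇒ AA·BC·AA·AA·AA·AA·AA·BC
    A ↦ AA
    B ↦ AA
    C ↦ BC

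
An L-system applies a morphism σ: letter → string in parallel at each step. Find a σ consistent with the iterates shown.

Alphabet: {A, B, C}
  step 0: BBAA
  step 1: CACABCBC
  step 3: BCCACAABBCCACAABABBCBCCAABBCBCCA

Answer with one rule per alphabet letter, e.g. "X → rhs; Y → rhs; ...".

  step 0 ⇒ step 1: BBAA ⇒ CA·CA·BC·BC
    A ↦ BC
    B ↦ CA
    C ↦ AB  (constrained at step 1)

A->BC, B->CA, C->AB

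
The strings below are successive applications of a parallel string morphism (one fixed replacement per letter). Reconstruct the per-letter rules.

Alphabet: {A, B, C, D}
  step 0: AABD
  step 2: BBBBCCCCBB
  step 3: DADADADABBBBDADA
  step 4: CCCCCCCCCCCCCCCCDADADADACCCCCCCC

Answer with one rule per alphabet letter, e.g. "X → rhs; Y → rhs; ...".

  step 3 ⇒ step 4: DADADADABBBBDADA ⇒ CC·CC·CC·CC·CC·CC·CC·CC·DA·DA·DA·DA·CC·CC·CC·CC
    A ↦ CC
    B ↦ DA
    D ↦ CC
  step 2 ⇒ step 3: BBBBCCCCBB ⇒ DA·DA·DA·DA·B·B·B·B·DA·DA
    C ↦ B

A->CC, B->DA, C->B, D->CC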